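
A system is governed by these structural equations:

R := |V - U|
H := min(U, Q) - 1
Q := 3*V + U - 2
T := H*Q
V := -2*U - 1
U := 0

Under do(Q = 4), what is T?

The intervention breaks the incoming arrows to Q: Q := 3*V + U - 2 no longer applies, and Q = 4.
H = min(U, Q) - 1  [with U=0, Q=4]  = -1
T = H*Q  [with H=-1, Q=4]  = -4

-4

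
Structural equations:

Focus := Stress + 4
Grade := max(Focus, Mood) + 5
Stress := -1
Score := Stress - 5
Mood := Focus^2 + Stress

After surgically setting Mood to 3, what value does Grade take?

8

Intervening sets Mood = 3 and removes its equation (Mood := Focus^2 + Stress).
Focus = Stress + 4  [with Stress=-1]  = 3
Grade = max(Focus, Mood) + 5  [with Focus=3, Mood=3]  = 8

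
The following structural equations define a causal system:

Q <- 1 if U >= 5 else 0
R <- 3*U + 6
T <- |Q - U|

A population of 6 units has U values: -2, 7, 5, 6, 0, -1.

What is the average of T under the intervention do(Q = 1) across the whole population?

3.5

Every unit gets Q=1 under the intervention. T values become 3, 6, 4, 5, 1, 2; E[T|do(Q=1)] = 3.5.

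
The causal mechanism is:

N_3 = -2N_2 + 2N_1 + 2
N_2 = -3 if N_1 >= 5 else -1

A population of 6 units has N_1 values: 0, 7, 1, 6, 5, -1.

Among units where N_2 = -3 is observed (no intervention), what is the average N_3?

20

E[N_3|N_2=-3] averages over only the 3 units with N_2=-3 (N_1 = 7, 6, 5): N_3 = 22, 20, 18, mean 20.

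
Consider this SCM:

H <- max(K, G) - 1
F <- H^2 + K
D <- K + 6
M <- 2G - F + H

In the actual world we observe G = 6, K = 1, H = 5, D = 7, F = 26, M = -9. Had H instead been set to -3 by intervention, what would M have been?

-1

The intervention breaks the incoming arrows to H: H <- max(K, G) - 1 no longer applies, and H = -3.
F = H^2 + K  [with H=-3, K=1]  = 10
M = 2G - F + H  [with G=6, F=10, H=-3]  = -1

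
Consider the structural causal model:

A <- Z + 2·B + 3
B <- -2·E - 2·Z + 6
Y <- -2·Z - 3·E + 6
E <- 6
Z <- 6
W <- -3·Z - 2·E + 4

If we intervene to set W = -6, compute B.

-18

do(W=-6) replaces the equation W <- -3·Z - 2·E + 4 with the constant W = -6.
No directed path runs from W to B, so B keeps its natural value.
B = -2·E - 2·Z + 6  [with E=6, Z=6]  = -18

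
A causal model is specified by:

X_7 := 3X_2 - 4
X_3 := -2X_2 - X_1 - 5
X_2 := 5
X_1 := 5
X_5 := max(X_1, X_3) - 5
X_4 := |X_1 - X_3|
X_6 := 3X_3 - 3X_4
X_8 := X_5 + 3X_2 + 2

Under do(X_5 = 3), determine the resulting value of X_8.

20

do(X_5=3) replaces the equation X_5 := max(X_1, X_3) - 5 with the constant X_5 = 3.
X_8 = X_5 + 3X_2 + 2  [with X_5=3, X_2=5]  = 20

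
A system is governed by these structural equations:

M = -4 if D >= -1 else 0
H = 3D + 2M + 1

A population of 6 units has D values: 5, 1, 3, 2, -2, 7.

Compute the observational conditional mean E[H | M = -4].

3.8

E[H|M=-4] averages over only the 5 units with M=-4 (D = 5, 1, 3, 2, 7): H = 8, -4, 2, -1, 14, mean 3.8.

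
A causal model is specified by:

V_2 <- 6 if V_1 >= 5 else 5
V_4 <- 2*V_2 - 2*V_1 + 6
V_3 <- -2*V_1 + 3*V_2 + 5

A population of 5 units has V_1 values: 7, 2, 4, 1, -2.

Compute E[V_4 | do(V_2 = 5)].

The intervention sets V_2=5 in all 5 units regardless of V_1. Recomputing V_4 per unit gives 2, 12, 8, 14, 20; average 11.2.

11.2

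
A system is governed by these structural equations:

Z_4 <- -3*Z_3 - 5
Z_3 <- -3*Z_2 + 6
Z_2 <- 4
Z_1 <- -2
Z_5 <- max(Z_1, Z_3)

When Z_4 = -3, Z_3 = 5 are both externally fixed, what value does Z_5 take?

5

The joint intervention fixes Z_4 = -3, Z_3 = 5, removing each variable's own equation.
Z_5 = max(Z_1, Z_3)  [with Z_1=-2, Z_3=5]  = 5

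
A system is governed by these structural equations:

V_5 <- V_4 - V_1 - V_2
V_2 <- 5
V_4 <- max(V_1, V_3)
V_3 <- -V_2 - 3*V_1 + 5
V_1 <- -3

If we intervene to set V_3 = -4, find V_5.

do(V_3=-4) replaces the equation V_3 <- -V_2 - 3*V_1 + 5 with the constant V_3 = -4.
V_4 = max(V_1, V_3)  [with V_1=-3, V_3=-4]  = -3
V_5 = V_4 - V_1 - V_2  [with V_4=-3, V_1=-3, V_2=5]  = -5

-5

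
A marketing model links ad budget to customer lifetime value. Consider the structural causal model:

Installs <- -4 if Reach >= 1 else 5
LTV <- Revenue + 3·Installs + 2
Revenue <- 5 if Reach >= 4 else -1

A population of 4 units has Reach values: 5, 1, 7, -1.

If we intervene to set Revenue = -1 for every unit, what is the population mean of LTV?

-4.25

Every unit gets Revenue=-1 under the intervention. LTV values become -11, -11, -11, 16; E[LTV|do(Revenue=-1)] = -4.25.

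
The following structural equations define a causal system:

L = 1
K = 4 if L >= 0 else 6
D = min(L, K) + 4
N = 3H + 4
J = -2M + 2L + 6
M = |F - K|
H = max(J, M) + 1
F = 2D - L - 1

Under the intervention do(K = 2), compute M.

do(K=2) replaces the equation K = 4 if L >= 0 else 6 with the constant K = 2.
D = min(L, K) + 4  [with L=1, K=2]  = 5
F = 2D - L - 1  [with D=5, L=1]  = 8
M = |F - K|  [with F=8, K=2]  = 6

6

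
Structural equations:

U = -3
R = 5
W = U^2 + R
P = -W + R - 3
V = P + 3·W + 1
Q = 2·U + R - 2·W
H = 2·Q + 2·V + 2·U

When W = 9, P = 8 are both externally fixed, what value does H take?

Under do(W = 9, P = 8), each intervened variable's structural equation is replaced by its fixed value.
V = P + 3·W + 1  [with P=8, W=9]  = 36
Q = 2·U + R - 2·W  [with U=-3, R=5, W=9]  = -19
H = 2·Q + 2·V + 2·U  [with Q=-19, V=36, U=-3]  = 28

28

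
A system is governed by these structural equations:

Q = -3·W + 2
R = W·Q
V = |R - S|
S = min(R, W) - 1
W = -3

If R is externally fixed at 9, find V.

do(R=9) replaces the equation R = W·Q with the constant R = 9.
S = min(R, W) - 1  [with R=9, W=-3]  = -4
V = |R - S|  [with R=9, S=-4]  = 13

13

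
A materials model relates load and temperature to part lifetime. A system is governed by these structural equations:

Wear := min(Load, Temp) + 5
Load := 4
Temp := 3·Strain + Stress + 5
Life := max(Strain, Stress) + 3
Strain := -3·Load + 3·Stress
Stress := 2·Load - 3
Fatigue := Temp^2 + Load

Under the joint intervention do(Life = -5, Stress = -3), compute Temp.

Under do(Life = -5, Stress = -3), each intervened variable's structural equation is replaced by its fixed value.
Strain = -3·Load + 3·Stress  [with Load=4, Stress=-3]  = -21
Temp = 3·Strain + Stress + 5  [with Strain=-21, Stress=-3]  = -61

-61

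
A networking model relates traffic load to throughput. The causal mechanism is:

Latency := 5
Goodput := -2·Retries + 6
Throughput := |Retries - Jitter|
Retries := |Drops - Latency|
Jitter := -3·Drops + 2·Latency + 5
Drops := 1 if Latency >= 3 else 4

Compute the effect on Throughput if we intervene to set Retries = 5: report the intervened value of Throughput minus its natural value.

do(Retries=5) replaces the equation Retries := |Drops - Latency| with the constant Retries = 5.
Drops = 1 if Latency >= 3 else 4  [with Latency=5]  = 1
Jitter = -3·Drops + 2·Latency + 5  [with Drops=1, Latency=5]  = 12
Throughput = |Retries - Jitter|  [with Retries=5, Jitter=12]  = 7
Without intervention: Drops = 1 if Latency >= 3 else 4  [with Latency=5]  = 1; Retries = |Drops - Latency|  [with Drops=1, Latency=5]  = 4; Jitter = -3·Drops + 2·Latency + 5  [with Drops=1, Latency=5]  = 12; Throughput = |Retries - Jitter|  [with Retries=4, Jitter=12]  = 8.
Change = 7 − 8 = -1.

-1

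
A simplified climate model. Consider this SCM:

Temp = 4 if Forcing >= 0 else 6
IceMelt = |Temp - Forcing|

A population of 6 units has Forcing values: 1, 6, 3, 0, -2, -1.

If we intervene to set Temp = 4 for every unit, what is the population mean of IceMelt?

Every unit gets Temp=4 under the intervention. IceMelt values become 3, 2, 1, 4, 6, 5; E[IceMelt|do(Temp=4)] = 3.5.

3.5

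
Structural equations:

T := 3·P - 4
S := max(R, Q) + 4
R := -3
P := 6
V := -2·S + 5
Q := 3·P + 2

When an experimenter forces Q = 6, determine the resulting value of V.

-15

do(Q=6) replaces the equation Q := 3·P + 2 with the constant Q = 6.
S = max(R, Q) + 4  [with R=-3, Q=6]  = 10
V = -2·S + 5  [with S=10]  = -15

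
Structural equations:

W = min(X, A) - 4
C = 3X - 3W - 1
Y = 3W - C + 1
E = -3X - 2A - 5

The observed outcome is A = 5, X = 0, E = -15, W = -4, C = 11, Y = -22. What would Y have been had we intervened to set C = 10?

-21

The intervention breaks the incoming arrows to C: C = 3X - 3W - 1 no longer applies, and C = 10.
W = min(X, A) - 4  [with X=0, A=5]  = -4
Y = 3W - C + 1  [with W=-4, C=10]  = -21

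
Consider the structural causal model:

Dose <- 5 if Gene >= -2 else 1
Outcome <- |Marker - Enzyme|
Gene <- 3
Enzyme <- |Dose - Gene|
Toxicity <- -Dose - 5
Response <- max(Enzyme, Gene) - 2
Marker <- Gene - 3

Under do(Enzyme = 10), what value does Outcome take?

The intervention breaks the incoming arrows to Enzyme: Enzyme <- |Dose - Gene| no longer applies, and Enzyme = 10.
Marker = Gene - 3  [with Gene=3]  = 0
Outcome = |Marker - Enzyme|  [with Marker=0, Enzyme=10]  = 10

10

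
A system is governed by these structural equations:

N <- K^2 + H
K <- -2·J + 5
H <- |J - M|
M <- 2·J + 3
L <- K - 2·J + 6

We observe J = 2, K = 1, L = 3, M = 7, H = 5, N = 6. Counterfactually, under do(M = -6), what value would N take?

9

Under do(M=-6), the mechanism M <- 2·J + 3 is discarded; M is fixed at -6.
K = -2·J + 5  [with J=2]  = 1
H = |J - M|  [with J=2, M=-6]  = 8
N = K^2 + H  [with K=1, H=8]  = 9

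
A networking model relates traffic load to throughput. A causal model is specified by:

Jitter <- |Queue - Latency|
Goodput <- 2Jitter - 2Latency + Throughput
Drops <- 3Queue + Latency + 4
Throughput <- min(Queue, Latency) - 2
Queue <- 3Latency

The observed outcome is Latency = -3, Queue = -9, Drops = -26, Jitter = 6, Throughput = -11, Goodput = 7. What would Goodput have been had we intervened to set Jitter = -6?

-17

Under do(Jitter=-6), the mechanism Jitter <- |Queue - Latency| is discarded; Jitter is fixed at -6.
Queue = 3Latency  [with Latency=-3]  = -9
Throughput = min(Queue, Latency) - 2  [with Queue=-9, Latency=-3]  = -11
Goodput = 2Jitter - 2Latency + Throughput  [with Jitter=-6, Latency=-3, Throughput=-11]  = -17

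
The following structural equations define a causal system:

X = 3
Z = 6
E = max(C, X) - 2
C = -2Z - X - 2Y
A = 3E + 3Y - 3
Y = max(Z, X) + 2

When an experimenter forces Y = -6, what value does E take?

do(Y=-6) replaces the equation Y = max(Z, X) + 2 with the constant Y = -6.
C = -2Z - X - 2Y  [with Z=6, X=3, Y=-6]  = -3
E = max(C, X) - 2  [with C=-3, X=3]  = 1

1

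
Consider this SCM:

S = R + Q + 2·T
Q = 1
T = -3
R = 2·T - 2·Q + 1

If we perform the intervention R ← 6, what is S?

The intervention breaks the incoming arrows to R: R = 2·T - 2·Q + 1 no longer applies, and R = 6.
S = R + Q + 2·T  [with R=6, Q=1, T=-3]  = 1

1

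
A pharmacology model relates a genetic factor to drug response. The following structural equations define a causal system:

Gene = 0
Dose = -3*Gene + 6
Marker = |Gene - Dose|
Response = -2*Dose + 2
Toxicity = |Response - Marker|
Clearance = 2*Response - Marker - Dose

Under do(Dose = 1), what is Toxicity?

do(Dose=1) replaces the equation Dose = -3*Gene + 6 with the constant Dose = 1.
Marker = |Gene - Dose|  [with Gene=0, Dose=1]  = 1
Response = -2*Dose + 2  [with Dose=1]  = 0
Toxicity = |Response - Marker|  [with Response=0, Marker=1]  = 1

1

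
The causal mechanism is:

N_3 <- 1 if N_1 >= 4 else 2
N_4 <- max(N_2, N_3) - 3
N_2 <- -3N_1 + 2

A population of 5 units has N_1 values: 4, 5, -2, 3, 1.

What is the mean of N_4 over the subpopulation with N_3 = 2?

1

E[N_4|N_3=2] averages over only the 3 units with N_3=2 (N_1 = -2, 3, 1): N_4 = 5, -1, -1, mean 1.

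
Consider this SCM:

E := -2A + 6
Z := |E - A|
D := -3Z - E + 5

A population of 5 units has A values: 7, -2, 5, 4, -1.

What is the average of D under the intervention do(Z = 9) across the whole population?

-22.8

do(Z=9) breaks Z's dependence on A. With Z=9 fixed, D across the units is -14, -32, -18, -20, -30, mean -22.8.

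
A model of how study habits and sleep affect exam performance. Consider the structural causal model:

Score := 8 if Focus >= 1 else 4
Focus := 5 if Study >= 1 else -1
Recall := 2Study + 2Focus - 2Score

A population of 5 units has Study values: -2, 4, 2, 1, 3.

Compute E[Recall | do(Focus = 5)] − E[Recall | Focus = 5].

-1.8

do(Focus=5) breaks Focus's dependence on Study. With Focus=5 fixed, Recall across the units is -10, 2, -2, -4, 0, mean -2.8.
Observing Focus=5 restricts to units where Focus's equation naturally yields 5: Study ∈ {4, 2, 1, 3}. In that subpopulation Recall = 2, -2, -4, 0, mean -1.
Difference = -2.8 − (-1) = -1.8.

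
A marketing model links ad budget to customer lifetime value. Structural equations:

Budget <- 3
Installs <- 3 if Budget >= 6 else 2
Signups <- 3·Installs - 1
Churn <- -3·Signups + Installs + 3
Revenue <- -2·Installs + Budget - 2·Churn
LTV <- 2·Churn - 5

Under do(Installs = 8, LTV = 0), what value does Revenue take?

Setting Installs = 8, LTV = 0 by intervention discards those variables' equations.
Signups = 3·Installs - 1  [with Installs=8]  = 23
Churn = -3·Signups + Installs + 3  [with Signups=23, Installs=8]  = -58
Revenue = -2·Installs + Budget - 2·Churn  [with Installs=8, Budget=3, Churn=-58]  = 103

103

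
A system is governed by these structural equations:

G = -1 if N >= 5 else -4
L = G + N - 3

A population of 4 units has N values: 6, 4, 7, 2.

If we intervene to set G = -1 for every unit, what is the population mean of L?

The intervention sets G=-1 in all 4 units regardless of N. Recomputing L per unit gives 2, 0, 3, -2; average 0.75.

0.75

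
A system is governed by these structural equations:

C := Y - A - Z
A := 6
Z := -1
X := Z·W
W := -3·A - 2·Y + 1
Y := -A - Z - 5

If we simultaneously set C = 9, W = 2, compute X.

The joint intervention fixes C = 9, W = 2, removing each variable's own equation.
X = Z·W  [with Z=-1, W=2]  = -2

-2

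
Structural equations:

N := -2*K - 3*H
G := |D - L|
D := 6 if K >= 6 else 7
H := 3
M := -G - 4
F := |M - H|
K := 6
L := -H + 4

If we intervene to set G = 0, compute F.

do(G=0) replaces the equation G := |D - L| with the constant G = 0.
M = -G - 4  [with G=0]  = -4
F = |M - H|  [with M=-4, H=3]  = 7

7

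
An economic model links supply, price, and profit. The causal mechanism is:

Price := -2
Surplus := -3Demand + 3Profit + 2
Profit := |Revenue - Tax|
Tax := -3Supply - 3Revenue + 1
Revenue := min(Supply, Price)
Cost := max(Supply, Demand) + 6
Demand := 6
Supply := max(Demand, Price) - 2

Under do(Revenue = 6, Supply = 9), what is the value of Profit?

The joint intervention fixes Revenue = 6, Supply = 9, removing each variable's own equation.
Tax = -3Supply - 3Revenue + 1  [with Supply=9, Revenue=6]  = -44
Profit = |Revenue - Tax|  [with Revenue=6, Tax=-44]  = 50

50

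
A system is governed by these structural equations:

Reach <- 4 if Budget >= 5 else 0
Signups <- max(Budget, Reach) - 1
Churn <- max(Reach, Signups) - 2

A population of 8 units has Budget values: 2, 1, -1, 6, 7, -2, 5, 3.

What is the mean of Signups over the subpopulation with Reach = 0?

Conditioning on Reach=0 selects the 5 unit(s) with Budget ∈ {2, 1, -1, -2, 3}. Their Signups values: 1, 0, -1, -1, 2. Mean = 0.2.

0.2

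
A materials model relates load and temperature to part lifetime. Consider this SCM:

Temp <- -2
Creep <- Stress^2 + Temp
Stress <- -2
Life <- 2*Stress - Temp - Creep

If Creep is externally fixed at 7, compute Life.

The intervention breaks the incoming arrows to Creep: Creep <- Stress^2 + Temp no longer applies, and Creep = 7.
Life = 2*Stress - Temp - Creep  [with Stress=-2, Temp=-2, Creep=7]  = -9

-9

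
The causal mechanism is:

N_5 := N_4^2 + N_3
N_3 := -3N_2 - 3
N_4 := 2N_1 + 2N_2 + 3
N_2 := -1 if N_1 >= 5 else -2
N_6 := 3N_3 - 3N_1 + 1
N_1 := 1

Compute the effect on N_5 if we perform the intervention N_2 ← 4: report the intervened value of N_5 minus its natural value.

do(N_2=4) replaces the equation N_2 := -1 if N_1 >= 5 else -2 with the constant N_2 = 4.
N_3 = -3N_2 - 3  [with N_2=4]  = -15
N_4 = 2N_1 + 2N_2 + 3  [with N_1=1, N_2=4]  = 13
N_5 = N_4^2 + N_3  [with N_4=13, N_3=-15]  = 154
Without intervention: N_2 = -1 if N_1 >= 5 else -2  [with N_1=1]  = -2; N_3 = -3N_2 - 3  [with N_2=-2]  = 3; N_4 = 2N_1 + 2N_2 + 3  [with N_1=1, N_2=-2]  = 1; N_5 = N_4^2 + N_3  [with N_4=1, N_3=3]  = 4.
Change = 154 − 4 = 150.

150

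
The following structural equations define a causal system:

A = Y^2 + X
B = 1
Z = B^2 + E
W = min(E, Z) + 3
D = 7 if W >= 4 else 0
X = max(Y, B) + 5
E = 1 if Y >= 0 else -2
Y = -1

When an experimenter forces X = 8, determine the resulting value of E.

do(X=8) replaces the equation X = max(Y, B) + 5 with the constant X = 8.
E is not downstream of the intervention, so its value is determined by the original equations.
E = 1 if Y >= 0 else -2  [with Y=-1]  = -2

-2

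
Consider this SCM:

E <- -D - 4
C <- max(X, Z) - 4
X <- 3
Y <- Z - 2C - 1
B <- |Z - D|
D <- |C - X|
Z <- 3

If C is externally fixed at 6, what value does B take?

0

The intervention breaks the incoming arrows to C: C <- max(X, Z) - 4 no longer applies, and C = 6.
D = |C - X|  [with C=6, X=3]  = 3
B = |Z - D|  [with Z=3, D=3]  = 0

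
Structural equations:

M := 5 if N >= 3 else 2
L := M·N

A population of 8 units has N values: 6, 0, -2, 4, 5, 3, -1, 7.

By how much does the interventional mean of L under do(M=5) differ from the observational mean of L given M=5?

-11.25

Every unit gets M=5 under the intervention. L values become 30, 0, -10, 20, 25, 15, -5, 35; E[L|do(M=5)] = 13.75.
E[L|M=5] averages over only the 5 units with M=5 (N = 6, 4, 5, 3, 7): L = 30, 20, 25, 15, 35, mean 25.
Difference = 13.75 − 25 = -11.25.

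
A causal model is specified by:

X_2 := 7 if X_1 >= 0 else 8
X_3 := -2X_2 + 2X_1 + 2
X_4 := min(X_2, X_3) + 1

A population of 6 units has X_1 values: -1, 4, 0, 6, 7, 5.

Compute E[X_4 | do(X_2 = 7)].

-4

The intervention sets X_2=7 in all 6 units regardless of X_1. Recomputing X_4 per unit gives -13, -3, -11, 1, 3, -1; average -4.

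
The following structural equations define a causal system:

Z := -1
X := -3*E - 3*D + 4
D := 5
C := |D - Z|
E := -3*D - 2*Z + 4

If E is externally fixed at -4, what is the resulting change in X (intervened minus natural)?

The intervention breaks the incoming arrows to E: E := -3*D - 2*Z + 4 no longer applies, and E = -4.
X = -3*E - 3*D + 4  [with E=-4, D=5]  = 1
Without intervention: E = -3*D - 2*Z + 4  [with D=5, Z=-1]  = -9; X = -3*E - 3*D + 4  [with E=-9, D=5]  = 16.
Change = 1 − 16 = -15.

-15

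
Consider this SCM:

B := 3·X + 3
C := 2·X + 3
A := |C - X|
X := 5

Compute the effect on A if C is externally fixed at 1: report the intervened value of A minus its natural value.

The intervention breaks the incoming arrows to C: C := 2·X + 3 no longer applies, and C = 1.
A = |C - X|  [with C=1, X=5]  = 4
Without intervention: C = 2·X + 3  [with X=5]  = 13; A = |C - X|  [with C=13, X=5]  = 8.
Change = 4 − 8 = -4.

-4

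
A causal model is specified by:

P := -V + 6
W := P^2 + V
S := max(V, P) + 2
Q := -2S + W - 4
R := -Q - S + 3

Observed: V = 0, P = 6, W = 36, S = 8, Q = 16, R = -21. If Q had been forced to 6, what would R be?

-11

The intervention breaks the incoming arrows to Q: Q := -2S + W - 4 no longer applies, and Q = 6.
P = -V + 6  [with V=0]  = 6
S = max(V, P) + 2  [with V=0, P=6]  = 8
R = -Q - S + 3  [with Q=6, S=8]  = -11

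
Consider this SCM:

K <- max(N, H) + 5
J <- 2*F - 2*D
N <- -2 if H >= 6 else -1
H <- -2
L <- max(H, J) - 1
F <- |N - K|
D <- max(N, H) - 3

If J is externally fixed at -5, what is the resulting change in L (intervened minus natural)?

Intervening sets J = -5 and removes its equation (J <- 2*F - 2*D).
L = max(H, J) - 1  [with H=-2, J=-5]  = -3
Without intervention: N = -2 if H >= 6 else -1  [with H=-2]  = -1; K = max(N, H) + 5  [with N=-1, H=-2]  = 4; F = |N - K|  [with N=-1, K=4]  = 5; D = max(N, H) - 3  [with N=-1, H=-2]  = -4; J = 2*F - 2*D  [with F=5, D=-4]  = 18; L = max(H, J) - 1  [with H=-2, J=18]  = 17.
Change = -3 − 17 = -20.

-20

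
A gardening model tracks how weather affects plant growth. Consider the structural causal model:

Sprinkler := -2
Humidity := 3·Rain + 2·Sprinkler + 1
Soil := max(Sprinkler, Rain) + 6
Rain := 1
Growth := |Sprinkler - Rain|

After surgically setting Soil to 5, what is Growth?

The intervention breaks the incoming arrows to Soil: Soil := max(Sprinkler, Rain) + 6 no longer applies, and Soil = 5.
Growth is not downstream of the intervention, so its value is determined by the original equations.
Growth = |Sprinkler - Rain|  [with Sprinkler=-2, Rain=1]  = 3

3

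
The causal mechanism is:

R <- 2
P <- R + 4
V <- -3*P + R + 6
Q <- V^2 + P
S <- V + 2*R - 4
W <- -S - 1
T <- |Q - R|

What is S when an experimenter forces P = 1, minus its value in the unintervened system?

15

do(P=1) replaces the equation P <- R + 4 with the constant P = 1.
V = -3*P + R + 6  [with P=1, R=2]  = 5
S = V + 2*R - 4  [with V=5, R=2]  = 5
Without intervention: P = R + 4  [with R=2]  = 6; V = -3*P + R + 6  [with P=6, R=2]  = -10; S = V + 2*R - 4  [with V=-10, R=2]  = -10.
Change = 5 − (-10) = 15.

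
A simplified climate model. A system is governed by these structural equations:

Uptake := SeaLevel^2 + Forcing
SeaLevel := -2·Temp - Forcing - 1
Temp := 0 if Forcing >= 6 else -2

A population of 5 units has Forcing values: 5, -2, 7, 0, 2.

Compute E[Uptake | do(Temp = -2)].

The intervention sets Temp=-2 in all 5 units regardless of Forcing. Recomputing Uptake per unit gives 9, 23, 23, 9, 3; average 13.4.

13.4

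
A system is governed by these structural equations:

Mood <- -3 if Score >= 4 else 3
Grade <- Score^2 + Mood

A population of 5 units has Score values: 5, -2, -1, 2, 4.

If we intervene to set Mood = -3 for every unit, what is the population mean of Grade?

7

Under do(Mood=-3), Mood's equation is replaced by Mood=-3 for every unit. Per-unit Grade: 22, 1, -2, 1, 13. Mean = 7.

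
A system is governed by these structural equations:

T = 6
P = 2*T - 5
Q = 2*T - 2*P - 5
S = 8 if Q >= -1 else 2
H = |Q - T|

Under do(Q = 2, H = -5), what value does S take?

8

The joint intervention fixes Q = 2, H = -5, removing each variable's own equation.
S = 8 if Q >= -1 else 2  [with Q=2]  = 8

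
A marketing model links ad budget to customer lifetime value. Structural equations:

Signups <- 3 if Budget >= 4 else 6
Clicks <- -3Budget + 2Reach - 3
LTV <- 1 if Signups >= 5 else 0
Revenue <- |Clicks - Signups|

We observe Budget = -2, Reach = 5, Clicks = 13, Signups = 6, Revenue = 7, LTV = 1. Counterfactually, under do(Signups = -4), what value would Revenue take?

17

Intervening sets Signups = -4 and removes its equation (Signups <- 3 if Budget >= 4 else 6).
Clicks = -3Budget + 2Reach - 3  [with Budget=-2, Reach=5]  = 13
Revenue = |Clicks - Signups|  [with Clicks=13, Signups=-4]  = 17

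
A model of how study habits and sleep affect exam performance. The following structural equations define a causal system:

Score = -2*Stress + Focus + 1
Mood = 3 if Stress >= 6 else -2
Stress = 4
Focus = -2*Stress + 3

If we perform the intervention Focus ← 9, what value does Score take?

The intervention breaks the incoming arrows to Focus: Focus = -2*Stress + 3 no longer applies, and Focus = 9.
Score = -2*Stress + Focus + 1  [with Stress=4, Focus=9]  = 2

2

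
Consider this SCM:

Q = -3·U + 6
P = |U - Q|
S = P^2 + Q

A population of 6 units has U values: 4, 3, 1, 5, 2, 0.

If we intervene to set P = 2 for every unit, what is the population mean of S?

Every unit gets P=2 under the intervention. S values become -2, 1, 7, -5, 4, 10; E[S|do(P=2)] = 2.5.

2.5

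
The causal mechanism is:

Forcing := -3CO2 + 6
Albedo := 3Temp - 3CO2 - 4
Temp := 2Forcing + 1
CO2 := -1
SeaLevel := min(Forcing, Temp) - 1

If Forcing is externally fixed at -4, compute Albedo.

Under do(Forcing=-4), the mechanism Forcing := -3CO2 + 6 is discarded; Forcing is fixed at -4.
Temp = 2Forcing + 1  [with Forcing=-4]  = -7
Albedo = 3Temp - 3CO2 - 4  [with Temp=-7, CO2=-1]  = -22

-22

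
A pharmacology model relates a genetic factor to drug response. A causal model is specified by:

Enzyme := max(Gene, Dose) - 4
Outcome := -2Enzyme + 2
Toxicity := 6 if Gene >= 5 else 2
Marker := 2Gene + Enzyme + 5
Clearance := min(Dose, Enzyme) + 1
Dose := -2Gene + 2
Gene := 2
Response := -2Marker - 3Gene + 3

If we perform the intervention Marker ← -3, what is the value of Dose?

-2

The intervention breaks the incoming arrows to Marker: Marker := 2Gene + Enzyme + 5 no longer applies, and Marker = -3.
Since Dose is not a descendant of the intervened variable, it is unaffected.
Dose = -2Gene + 2  [with Gene=2]  = -2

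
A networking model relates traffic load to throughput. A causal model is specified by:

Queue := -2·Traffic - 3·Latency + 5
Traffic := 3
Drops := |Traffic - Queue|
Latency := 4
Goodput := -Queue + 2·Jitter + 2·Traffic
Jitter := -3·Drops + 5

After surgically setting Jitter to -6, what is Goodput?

7

The intervention breaks the incoming arrows to Jitter: Jitter := -3·Drops + 5 no longer applies, and Jitter = -6.
Queue = -2·Traffic - 3·Latency + 5  [with Traffic=3, Latency=4]  = -13
Goodput = -Queue + 2·Jitter + 2·Traffic  [with Queue=-13, Jitter=-6, Traffic=3]  = 7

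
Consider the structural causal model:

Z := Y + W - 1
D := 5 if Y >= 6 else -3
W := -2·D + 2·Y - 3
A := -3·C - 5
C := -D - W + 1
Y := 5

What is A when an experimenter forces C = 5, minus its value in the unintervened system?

-42

The intervention breaks the incoming arrows to C: C := -D - W + 1 no longer applies, and C = 5.
A = -3·C - 5  [with C=5]  = -20
Without intervention: D = 5 if Y >= 6 else -3  [with Y=5]  = -3; W = -2·D + 2·Y - 3  [with D=-3, Y=5]  = 13; C = -D - W + 1  [with D=-3, W=13]  = -9; A = -3·C - 5  [with C=-9]  = 22.
Change = -20 − 22 = -42.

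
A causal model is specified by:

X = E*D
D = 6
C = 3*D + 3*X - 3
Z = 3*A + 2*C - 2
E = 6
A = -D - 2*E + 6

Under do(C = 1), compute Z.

-36

The intervention breaks the incoming arrows to C: C = 3*D + 3*X - 3 no longer applies, and C = 1.
A = -D - 2*E + 6  [with D=6, E=6]  = -12
Z = 3*A + 2*C - 2  [with A=-12, C=1]  = -36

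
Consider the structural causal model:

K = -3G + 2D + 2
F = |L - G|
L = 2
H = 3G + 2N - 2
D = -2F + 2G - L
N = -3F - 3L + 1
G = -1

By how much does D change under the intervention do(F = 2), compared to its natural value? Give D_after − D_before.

2

do(F=2) replaces the equation F = |L - G| with the constant F = 2.
D = -2F + 2G - L  [with F=2, G=-1, L=2]  = -8
Without intervention: F = |L - G|  [with L=2, G=-1]  = 3; D = -2F + 2G - L  [with F=3, G=-1, L=2]  = -10.
Change = -8 − (-10) = 2.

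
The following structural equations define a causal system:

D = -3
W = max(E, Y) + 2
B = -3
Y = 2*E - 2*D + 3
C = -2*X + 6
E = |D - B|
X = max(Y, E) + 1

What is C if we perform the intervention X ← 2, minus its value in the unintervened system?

16

The intervention breaks the incoming arrows to X: X = max(Y, E) + 1 no longer applies, and X = 2.
C = -2*X + 6  [with X=2]  = 2
Without intervention: E = |D - B|  [with D=-3, B=-3]  = 0; Y = 2*E - 2*D + 3  [with E=0, D=-3]  = 9; X = max(Y, E) + 1  [with Y=9, E=0]  = 10; C = -2*X + 6  [with X=10]  = -14.
Change = 2 − (-14) = 16.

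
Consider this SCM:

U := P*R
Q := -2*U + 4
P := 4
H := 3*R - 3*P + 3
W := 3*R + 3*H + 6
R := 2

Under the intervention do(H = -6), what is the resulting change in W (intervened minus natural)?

Intervening sets H = -6 and removes its equation (H := 3*R - 3*P + 3).
W = 3*R + 3*H + 6  [with R=2, H=-6]  = -6
Without intervention: H = 3*R - 3*P + 3  [with R=2, P=4]  = -3; W = 3*R + 3*H + 6  [with R=2, H=-3]  = 3.
Change = -6 − 3 = -9.

-9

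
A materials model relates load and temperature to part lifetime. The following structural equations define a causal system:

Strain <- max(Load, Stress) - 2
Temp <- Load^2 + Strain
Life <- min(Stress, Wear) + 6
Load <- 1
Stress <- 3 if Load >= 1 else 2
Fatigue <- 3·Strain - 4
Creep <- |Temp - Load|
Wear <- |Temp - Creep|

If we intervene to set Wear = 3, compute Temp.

2

do(Wear=3) replaces the equation Wear <- |Temp - Creep| with the constant Wear = 3.
No directed path runs from Wear to Temp, so Temp keeps its natural value.
Stress = 3 if Load >= 1 else 2  [with Load=1]  = 3
Strain = max(Load, Stress) - 2  [with Load=1, Stress=3]  = 1
Temp = Load^2 + Strain  [with Load=1, Strain=1]  = 2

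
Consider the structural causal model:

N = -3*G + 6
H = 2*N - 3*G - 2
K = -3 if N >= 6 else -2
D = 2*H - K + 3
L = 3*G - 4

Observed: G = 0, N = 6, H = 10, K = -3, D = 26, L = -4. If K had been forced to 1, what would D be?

22

Intervening sets K = 1 and removes its equation (K = -3 if N >= 6 else -2).
N = -3*G + 6  [with G=0]  = 6
H = 2*N - 3*G - 2  [with N=6, G=0]  = 10
D = 2*H - K + 3  [with H=10, K=1]  = 22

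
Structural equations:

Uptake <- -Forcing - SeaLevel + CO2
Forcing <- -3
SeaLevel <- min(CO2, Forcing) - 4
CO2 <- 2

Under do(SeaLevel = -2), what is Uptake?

7

The intervention breaks the incoming arrows to SeaLevel: SeaLevel <- min(CO2, Forcing) - 4 no longer applies, and SeaLevel = -2.
Uptake = -Forcing - SeaLevel + CO2  [with Forcing=-3, SeaLevel=-2, CO2=2]  = 7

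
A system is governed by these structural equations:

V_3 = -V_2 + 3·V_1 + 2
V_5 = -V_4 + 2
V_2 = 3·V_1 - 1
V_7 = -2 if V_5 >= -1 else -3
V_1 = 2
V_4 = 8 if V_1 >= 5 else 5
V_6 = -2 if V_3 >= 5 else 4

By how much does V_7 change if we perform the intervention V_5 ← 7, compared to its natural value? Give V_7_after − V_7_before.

Under do(V_5=7), the mechanism V_5 = -V_4 + 2 is discarded; V_5 is fixed at 7.
V_7 = -2 if V_5 >= -1 else -3  [with V_5=7]  = -2
Without intervention: V_4 = 8 if V_1 >= 5 else 5  [with V_1=2]  = 5; V_5 = -V_4 + 2  [with V_4=5]  = -3; V_7 = -2 if V_5 >= -1 else -3  [with V_5=-3]  = -3.
Change = -2 − (-3) = 1.

1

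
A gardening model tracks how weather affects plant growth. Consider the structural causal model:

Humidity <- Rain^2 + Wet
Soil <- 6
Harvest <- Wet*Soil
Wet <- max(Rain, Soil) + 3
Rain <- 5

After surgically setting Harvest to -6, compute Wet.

9

do(Harvest=-6) replaces the equation Harvest <- Wet*Soil with the constant Harvest = -6.
Wet is not downstream of the intervention, so its value is determined by the original equations.
Wet = max(Rain, Soil) + 3  [with Rain=5, Soil=6]  = 9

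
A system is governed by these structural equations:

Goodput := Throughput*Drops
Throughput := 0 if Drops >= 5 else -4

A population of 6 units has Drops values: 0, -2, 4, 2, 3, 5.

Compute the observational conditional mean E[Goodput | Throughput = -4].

Observing Throughput=-4 restricts to units where Throughput's equation naturally yields -4: Drops ∈ {0, -2, 4, 2, 3}. In that subpopulation Goodput = 0, 8, -16, -8, -12, mean -5.6.

-5.6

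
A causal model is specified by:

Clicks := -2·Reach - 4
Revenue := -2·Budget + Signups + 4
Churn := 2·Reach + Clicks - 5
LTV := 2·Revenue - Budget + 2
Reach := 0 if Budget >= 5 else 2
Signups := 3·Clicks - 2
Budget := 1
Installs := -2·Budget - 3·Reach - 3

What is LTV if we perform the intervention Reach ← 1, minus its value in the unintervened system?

do(Reach=1) replaces the equation Reach := 0 if Budget >= 5 else 2 with the constant Reach = 1.
Clicks = -2·Reach - 4  [with Reach=1]  = -6
Signups = 3·Clicks - 2  [with Clicks=-6]  = -20
Revenue = -2·Budget + Signups + 4  [with Budget=1, Signups=-20]  = -18
LTV = 2·Revenue - Budget + 2  [with Revenue=-18, Budget=1]  = -35
Without intervention: Reach = 0 if Budget >= 5 else 2  [with Budget=1]  = 2; Clicks = -2·Reach - 4  [with Reach=2]  = -8; Signups = 3·Clicks - 2  [with Clicks=-8]  = -26; Revenue = -2·Budget + Signups + 4  [with Budget=1, Signups=-26]  = -24; LTV = 2·Revenue - Budget + 2  [with Revenue=-24, Budget=1]  = -47.
Change = -35 − (-47) = 12.

12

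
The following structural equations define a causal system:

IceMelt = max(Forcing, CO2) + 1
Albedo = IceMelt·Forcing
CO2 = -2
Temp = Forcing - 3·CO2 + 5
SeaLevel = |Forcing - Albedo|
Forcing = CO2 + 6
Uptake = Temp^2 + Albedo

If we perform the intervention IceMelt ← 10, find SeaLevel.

36

Under do(IceMelt=10), the mechanism IceMelt = max(Forcing, CO2) + 1 is discarded; IceMelt is fixed at 10.
Forcing = CO2 + 6  [with CO2=-2]  = 4
Albedo = IceMelt·Forcing  [with IceMelt=10, Forcing=4]  = 40
SeaLevel = |Forcing - Albedo|  [with Forcing=4, Albedo=40]  = 36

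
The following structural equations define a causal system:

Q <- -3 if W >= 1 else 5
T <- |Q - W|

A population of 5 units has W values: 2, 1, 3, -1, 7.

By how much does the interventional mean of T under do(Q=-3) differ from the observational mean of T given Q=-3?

-0.85

The intervention sets Q=-3 in all 5 units regardless of W. Recomputing T per unit gives 5, 4, 6, 2, 10; average 5.4.
Conditioning on Q=-3 selects the 4 unit(s) with W ∈ {2, 1, 3, 7}. Their T values: 5, 4, 6, 10. Mean = 6.25.
Difference = 5.4 − 6.25 = -0.85.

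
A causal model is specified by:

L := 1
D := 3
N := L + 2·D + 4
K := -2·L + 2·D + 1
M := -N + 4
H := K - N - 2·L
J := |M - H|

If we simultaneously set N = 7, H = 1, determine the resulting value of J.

4

Under do(N = 7, H = 1), each intervened variable's structural equation is replaced by its fixed value.
M = -N + 4  [with N=7]  = -3
J = |M - H|  [with M=-3, H=1]  = 4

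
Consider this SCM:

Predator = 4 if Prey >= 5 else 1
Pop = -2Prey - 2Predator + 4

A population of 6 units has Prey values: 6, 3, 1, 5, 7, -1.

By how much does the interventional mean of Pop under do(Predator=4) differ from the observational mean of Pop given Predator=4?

5

do(Predator=4) breaks Predator's dependence on Prey. With Predator=4 fixed, Pop across the units is -16, -10, -6, -14, -18, -2, mean -11.
Conditioning on Predator=4 selects the 3 unit(s) with Prey ∈ {6, 5, 7}. Their Pop values: -16, -14, -18. Mean = -16.
Difference = -11 − (-16) = 5.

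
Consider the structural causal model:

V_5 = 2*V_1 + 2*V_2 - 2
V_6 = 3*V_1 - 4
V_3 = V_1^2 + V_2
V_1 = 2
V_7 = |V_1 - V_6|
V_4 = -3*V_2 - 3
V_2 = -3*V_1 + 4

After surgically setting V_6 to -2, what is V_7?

4

Intervening sets V_6 = -2 and removes its equation (V_6 = 3*V_1 - 4).
V_7 = |V_1 - V_6|  [with V_1=2, V_6=-2]  = 4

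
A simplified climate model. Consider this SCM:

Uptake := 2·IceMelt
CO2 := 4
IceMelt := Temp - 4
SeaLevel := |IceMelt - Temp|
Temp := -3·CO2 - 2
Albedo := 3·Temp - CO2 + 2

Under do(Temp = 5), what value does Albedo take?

13

Under do(Temp=5), the mechanism Temp := -3·CO2 - 2 is discarded; Temp is fixed at 5.
Albedo = 3·Temp - CO2 + 2  [with Temp=5, CO2=4]  = 13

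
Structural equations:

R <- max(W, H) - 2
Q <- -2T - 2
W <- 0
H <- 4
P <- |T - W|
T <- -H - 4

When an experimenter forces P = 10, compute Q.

The intervention breaks the incoming arrows to P: P <- |T - W| no longer applies, and P = 10.
Since Q is not a descendant of the intervened variable, it is unaffected.
T = -H - 4  [with H=4]  = -8
Q = -2T - 2  [with T=-8]  = 14

14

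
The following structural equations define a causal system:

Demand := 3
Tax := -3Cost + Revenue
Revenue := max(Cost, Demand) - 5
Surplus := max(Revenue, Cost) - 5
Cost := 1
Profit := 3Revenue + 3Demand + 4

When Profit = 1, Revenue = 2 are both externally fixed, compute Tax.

-1

Under do(Profit = 1, Revenue = 2), each intervened variable's structural equation is replaced by its fixed value.
Tax = -3Cost + Revenue  [with Cost=1, Revenue=2]  = -1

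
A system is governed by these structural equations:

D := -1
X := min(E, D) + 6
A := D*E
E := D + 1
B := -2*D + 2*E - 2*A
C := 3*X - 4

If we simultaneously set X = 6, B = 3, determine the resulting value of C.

14

Setting X = 6, B = 3 by intervention discards those variables' equations.
C = 3*X - 4  [with X=6]  = 14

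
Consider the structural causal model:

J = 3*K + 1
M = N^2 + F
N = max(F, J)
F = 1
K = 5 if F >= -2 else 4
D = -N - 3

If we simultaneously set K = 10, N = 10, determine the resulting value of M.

101

Setting K = 10, N = 10 by intervention discards those variables' equations.
M = N^2 + F  [with N=10, F=1]  = 101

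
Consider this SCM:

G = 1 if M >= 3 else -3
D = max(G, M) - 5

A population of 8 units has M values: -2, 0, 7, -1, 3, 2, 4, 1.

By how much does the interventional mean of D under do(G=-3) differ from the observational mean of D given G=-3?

1.75

Every unit gets G=-3 under the intervention. D values become -7, -5, 2, -6, -2, -3, -1, -4; E[D|do(G=-3)] = -3.25.
Observing G=-3 restricts to units where G's equation naturally yields -3: M ∈ {-2, 0, -1, 2, 1}. In that subpopulation D = -7, -5, -6, -3, -4, mean -5.
Difference = -3.25 − (-5) = 1.75.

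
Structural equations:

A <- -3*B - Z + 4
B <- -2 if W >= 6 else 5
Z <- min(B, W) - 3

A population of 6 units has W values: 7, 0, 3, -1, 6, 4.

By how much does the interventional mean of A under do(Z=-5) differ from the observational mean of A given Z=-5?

do(Z=-5) breaks Z's dependence on W. With Z=-5 fixed, A across the units is 15, -6, -6, -6, 15, -6, mean 1.
Conditioning on Z=-5 selects the 2 unit(s) with W ∈ {7, 6}. Their A values: 15, 15. Mean = 15.
Difference = 1 − 15 = -14.

-14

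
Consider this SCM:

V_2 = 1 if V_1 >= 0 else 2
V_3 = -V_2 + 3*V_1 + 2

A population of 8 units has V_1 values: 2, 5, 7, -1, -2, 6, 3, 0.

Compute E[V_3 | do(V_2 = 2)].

7.5

do(V_2=2) breaks V_2's dependence on V_1. With V_2=2 fixed, V_3 across the units is 6, 15, 21, -3, -6, 18, 9, 0, mean 7.5.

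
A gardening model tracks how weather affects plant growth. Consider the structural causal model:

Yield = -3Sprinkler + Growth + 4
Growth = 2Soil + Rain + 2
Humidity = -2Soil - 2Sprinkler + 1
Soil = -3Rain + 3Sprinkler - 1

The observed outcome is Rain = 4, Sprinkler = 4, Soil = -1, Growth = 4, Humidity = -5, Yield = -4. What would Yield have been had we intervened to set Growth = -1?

Under do(Growth=-1), the mechanism Growth = 2Soil + Rain + 2 is discarded; Growth is fixed at -1.
Yield = -3Sprinkler + Growth + 4  [with Sprinkler=4, Growth=-1]  = -9

-9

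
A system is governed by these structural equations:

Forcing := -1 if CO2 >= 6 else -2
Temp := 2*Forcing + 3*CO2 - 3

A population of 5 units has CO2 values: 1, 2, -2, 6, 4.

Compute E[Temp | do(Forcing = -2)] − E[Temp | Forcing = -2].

do(Forcing=-2) breaks Forcing's dependence on CO2. With Forcing=-2 fixed, Temp across the units is -4, -1, -13, 11, 5, mean -0.4.
Conditioning on Forcing=-2 selects the 4 unit(s) with CO2 ∈ {1, 2, -2, 4}. Their Temp values: -4, -1, -13, 5. Mean = -3.25.
Difference = -0.4 − (-3.25) = 2.85.

2.85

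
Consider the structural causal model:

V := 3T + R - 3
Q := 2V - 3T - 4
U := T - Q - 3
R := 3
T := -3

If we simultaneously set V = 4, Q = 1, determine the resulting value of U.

Setting V = 4, Q = 1 by intervention discards those variables' equations.
U = T - Q - 3  [with T=-3, Q=1]  = -7

-7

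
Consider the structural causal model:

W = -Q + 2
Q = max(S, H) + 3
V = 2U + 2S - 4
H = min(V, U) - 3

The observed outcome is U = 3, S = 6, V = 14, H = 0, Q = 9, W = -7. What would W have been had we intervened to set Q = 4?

-2

The intervention breaks the incoming arrows to Q: Q = max(S, H) + 3 no longer applies, and Q = 4.
W = -Q + 2  [with Q=4]  = -2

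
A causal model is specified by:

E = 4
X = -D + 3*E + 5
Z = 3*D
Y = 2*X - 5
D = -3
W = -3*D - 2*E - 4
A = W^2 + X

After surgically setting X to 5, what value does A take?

do(X=5) replaces the equation X = -D + 3*E + 5 with the constant X = 5.
W = -3*D - 2*E - 4  [with D=-3, E=4]  = -3
A = W^2 + X  [with W=-3, X=5]  = 14

14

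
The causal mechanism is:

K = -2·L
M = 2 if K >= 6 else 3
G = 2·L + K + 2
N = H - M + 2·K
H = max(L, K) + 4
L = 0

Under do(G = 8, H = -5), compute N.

-8

Setting G = 8, H = -5 by intervention discards those variables' equations.
K = -2·L  [with L=0]  = 0
M = 2 if K >= 6 else 3  [with K=0]  = 3
N = H - M + 2·K  [with H=-5, M=3, K=0]  = -8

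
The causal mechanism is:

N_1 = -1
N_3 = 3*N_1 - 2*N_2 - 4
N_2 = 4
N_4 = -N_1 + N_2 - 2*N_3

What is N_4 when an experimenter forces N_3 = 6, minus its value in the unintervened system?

-42

The intervention breaks the incoming arrows to N_3: N_3 = 3*N_1 - 2*N_2 - 4 no longer applies, and N_3 = 6.
N_4 = -N_1 + N_2 - 2*N_3  [with N_1=-1, N_2=4, N_3=6]  = -7
Without intervention: N_3 = 3*N_1 - 2*N_2 - 4  [with N_1=-1, N_2=4]  = -15; N_4 = -N_1 + N_2 - 2*N_3  [with N_1=-1, N_2=4, N_3=-15]  = 35.
Change = -7 − 35 = -42.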